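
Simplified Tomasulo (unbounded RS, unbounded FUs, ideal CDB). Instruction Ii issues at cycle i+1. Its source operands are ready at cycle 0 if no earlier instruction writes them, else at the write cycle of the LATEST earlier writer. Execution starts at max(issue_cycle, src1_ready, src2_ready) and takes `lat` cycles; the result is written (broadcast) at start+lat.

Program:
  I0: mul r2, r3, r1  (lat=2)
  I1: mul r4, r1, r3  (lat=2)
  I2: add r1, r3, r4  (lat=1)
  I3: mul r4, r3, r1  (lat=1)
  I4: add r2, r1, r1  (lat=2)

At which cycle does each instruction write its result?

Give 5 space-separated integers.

Answer: 3 4 5 6 7

Derivation:
I0 mul r2: issue@1 deps=(None,None) exec_start@1 write@3
I1 mul r4: issue@2 deps=(None,None) exec_start@2 write@4
I2 add r1: issue@3 deps=(None,1) exec_start@4 write@5
I3 mul r4: issue@4 deps=(None,2) exec_start@5 write@6
I4 add r2: issue@5 deps=(2,2) exec_start@5 write@7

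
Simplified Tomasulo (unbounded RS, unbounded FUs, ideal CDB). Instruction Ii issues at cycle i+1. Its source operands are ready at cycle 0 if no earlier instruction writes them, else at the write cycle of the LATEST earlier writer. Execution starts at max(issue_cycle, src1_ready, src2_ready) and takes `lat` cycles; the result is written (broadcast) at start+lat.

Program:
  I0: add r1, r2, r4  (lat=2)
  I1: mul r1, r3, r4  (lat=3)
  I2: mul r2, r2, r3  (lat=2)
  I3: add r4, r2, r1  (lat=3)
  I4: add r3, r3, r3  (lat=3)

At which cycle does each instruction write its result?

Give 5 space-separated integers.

I0 add r1: issue@1 deps=(None,None) exec_start@1 write@3
I1 mul r1: issue@2 deps=(None,None) exec_start@2 write@5
I2 mul r2: issue@3 deps=(None,None) exec_start@3 write@5
I3 add r4: issue@4 deps=(2,1) exec_start@5 write@8
I4 add r3: issue@5 deps=(None,None) exec_start@5 write@8

Answer: 3 5 5 8 8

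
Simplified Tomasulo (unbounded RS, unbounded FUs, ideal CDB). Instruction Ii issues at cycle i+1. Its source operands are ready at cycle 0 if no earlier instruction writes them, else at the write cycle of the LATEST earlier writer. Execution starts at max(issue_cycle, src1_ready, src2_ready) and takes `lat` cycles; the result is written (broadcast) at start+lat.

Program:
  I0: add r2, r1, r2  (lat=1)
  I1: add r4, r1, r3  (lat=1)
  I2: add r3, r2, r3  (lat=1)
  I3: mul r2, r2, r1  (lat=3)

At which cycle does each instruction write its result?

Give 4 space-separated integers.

I0 add r2: issue@1 deps=(None,None) exec_start@1 write@2
I1 add r4: issue@2 deps=(None,None) exec_start@2 write@3
I2 add r3: issue@3 deps=(0,None) exec_start@3 write@4
I3 mul r2: issue@4 deps=(0,None) exec_start@4 write@7

Answer: 2 3 4 7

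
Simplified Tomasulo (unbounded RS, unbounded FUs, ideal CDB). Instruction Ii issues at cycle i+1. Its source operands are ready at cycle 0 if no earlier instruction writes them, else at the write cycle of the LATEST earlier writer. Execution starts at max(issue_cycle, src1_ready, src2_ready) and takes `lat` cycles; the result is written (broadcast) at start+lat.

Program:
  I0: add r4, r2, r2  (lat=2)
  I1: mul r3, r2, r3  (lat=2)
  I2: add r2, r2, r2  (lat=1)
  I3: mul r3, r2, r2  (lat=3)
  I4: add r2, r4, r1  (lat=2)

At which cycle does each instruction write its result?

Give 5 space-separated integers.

Answer: 3 4 4 7 7

Derivation:
I0 add r4: issue@1 deps=(None,None) exec_start@1 write@3
I1 mul r3: issue@2 deps=(None,None) exec_start@2 write@4
I2 add r2: issue@3 deps=(None,None) exec_start@3 write@4
I3 mul r3: issue@4 deps=(2,2) exec_start@4 write@7
I4 add r2: issue@5 deps=(0,None) exec_start@5 write@7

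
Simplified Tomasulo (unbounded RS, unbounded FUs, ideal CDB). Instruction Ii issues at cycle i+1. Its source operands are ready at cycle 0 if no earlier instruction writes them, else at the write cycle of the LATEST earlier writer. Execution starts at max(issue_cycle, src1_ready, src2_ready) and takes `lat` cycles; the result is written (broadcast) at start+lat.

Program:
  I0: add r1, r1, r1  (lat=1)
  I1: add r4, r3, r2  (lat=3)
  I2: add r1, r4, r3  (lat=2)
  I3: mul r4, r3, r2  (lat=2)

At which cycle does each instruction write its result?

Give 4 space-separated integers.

I0 add r1: issue@1 deps=(None,None) exec_start@1 write@2
I1 add r4: issue@2 deps=(None,None) exec_start@2 write@5
I2 add r1: issue@3 deps=(1,None) exec_start@5 write@7
I3 mul r4: issue@4 deps=(None,None) exec_start@4 write@6

Answer: 2 5 7 6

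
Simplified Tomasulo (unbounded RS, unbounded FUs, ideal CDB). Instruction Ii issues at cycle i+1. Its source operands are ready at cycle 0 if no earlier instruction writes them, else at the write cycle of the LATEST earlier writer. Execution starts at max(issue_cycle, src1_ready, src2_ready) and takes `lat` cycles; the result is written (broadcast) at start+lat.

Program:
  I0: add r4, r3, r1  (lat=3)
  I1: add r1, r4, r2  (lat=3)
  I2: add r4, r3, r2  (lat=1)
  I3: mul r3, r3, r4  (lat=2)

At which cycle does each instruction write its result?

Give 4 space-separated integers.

Answer: 4 7 4 6

Derivation:
I0 add r4: issue@1 deps=(None,None) exec_start@1 write@4
I1 add r1: issue@2 deps=(0,None) exec_start@4 write@7
I2 add r4: issue@3 deps=(None,None) exec_start@3 write@4
I3 mul r3: issue@4 deps=(None,2) exec_start@4 write@6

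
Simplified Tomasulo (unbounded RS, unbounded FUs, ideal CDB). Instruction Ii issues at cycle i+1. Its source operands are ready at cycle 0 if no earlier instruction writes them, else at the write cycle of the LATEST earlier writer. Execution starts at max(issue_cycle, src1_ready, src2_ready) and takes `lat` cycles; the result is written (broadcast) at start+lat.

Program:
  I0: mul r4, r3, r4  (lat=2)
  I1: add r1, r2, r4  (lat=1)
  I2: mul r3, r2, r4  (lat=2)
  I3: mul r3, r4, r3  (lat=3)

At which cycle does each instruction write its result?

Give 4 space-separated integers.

Answer: 3 4 5 8

Derivation:
I0 mul r4: issue@1 deps=(None,None) exec_start@1 write@3
I1 add r1: issue@2 deps=(None,0) exec_start@3 write@4
I2 mul r3: issue@3 deps=(None,0) exec_start@3 write@5
I3 mul r3: issue@4 deps=(0,2) exec_start@5 write@8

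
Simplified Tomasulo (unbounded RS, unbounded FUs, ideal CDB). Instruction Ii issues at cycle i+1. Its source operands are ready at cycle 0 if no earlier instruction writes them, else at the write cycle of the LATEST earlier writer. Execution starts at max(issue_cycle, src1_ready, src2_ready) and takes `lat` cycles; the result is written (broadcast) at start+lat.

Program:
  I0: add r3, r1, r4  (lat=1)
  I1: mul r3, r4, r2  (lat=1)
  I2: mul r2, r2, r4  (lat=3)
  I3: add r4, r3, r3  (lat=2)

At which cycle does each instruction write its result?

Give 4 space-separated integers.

I0 add r3: issue@1 deps=(None,None) exec_start@1 write@2
I1 mul r3: issue@2 deps=(None,None) exec_start@2 write@3
I2 mul r2: issue@3 deps=(None,None) exec_start@3 write@6
I3 add r4: issue@4 deps=(1,1) exec_start@4 write@6

Answer: 2 3 6 6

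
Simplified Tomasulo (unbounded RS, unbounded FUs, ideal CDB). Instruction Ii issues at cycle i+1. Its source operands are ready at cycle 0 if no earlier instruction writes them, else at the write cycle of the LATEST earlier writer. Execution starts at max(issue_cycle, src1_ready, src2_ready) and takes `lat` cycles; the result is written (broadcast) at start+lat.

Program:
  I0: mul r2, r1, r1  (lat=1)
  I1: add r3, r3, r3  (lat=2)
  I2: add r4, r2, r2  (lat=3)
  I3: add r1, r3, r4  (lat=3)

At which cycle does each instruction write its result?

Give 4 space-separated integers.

I0 mul r2: issue@1 deps=(None,None) exec_start@1 write@2
I1 add r3: issue@2 deps=(None,None) exec_start@2 write@4
I2 add r4: issue@3 deps=(0,0) exec_start@3 write@6
I3 add r1: issue@4 deps=(1,2) exec_start@6 write@9

Answer: 2 4 6 9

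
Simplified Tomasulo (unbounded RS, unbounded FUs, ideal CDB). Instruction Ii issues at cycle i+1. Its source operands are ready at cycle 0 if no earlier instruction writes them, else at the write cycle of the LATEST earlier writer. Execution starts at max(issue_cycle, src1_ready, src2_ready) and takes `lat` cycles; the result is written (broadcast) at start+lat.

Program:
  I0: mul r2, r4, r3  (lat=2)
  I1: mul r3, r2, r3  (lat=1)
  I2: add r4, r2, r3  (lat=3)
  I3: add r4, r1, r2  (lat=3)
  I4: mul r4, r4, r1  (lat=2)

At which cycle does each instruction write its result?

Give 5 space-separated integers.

Answer: 3 4 7 7 9

Derivation:
I0 mul r2: issue@1 deps=(None,None) exec_start@1 write@3
I1 mul r3: issue@2 deps=(0,None) exec_start@3 write@4
I2 add r4: issue@3 deps=(0,1) exec_start@4 write@7
I3 add r4: issue@4 deps=(None,0) exec_start@4 write@7
I4 mul r4: issue@5 deps=(3,None) exec_start@7 write@9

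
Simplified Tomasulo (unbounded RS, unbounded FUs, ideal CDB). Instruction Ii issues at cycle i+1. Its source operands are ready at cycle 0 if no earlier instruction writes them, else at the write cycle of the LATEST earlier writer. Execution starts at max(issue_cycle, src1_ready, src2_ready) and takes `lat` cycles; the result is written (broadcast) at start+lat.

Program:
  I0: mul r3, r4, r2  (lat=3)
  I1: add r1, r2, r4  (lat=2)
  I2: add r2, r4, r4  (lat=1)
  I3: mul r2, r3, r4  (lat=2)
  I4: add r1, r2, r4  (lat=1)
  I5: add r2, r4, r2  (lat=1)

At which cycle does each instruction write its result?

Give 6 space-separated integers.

Answer: 4 4 4 6 7 7

Derivation:
I0 mul r3: issue@1 deps=(None,None) exec_start@1 write@4
I1 add r1: issue@2 deps=(None,None) exec_start@2 write@4
I2 add r2: issue@3 deps=(None,None) exec_start@3 write@4
I3 mul r2: issue@4 deps=(0,None) exec_start@4 write@6
I4 add r1: issue@5 deps=(3,None) exec_start@6 write@7
I5 add r2: issue@6 deps=(None,3) exec_start@6 write@7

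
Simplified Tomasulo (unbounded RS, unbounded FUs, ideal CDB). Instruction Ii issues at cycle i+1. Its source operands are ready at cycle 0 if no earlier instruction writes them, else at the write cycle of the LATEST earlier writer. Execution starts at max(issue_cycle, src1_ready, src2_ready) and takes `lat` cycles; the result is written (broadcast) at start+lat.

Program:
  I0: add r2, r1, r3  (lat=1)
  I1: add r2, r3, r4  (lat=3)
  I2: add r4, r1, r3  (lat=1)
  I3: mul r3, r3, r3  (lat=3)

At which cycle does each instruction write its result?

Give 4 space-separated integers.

Answer: 2 5 4 7

Derivation:
I0 add r2: issue@1 deps=(None,None) exec_start@1 write@2
I1 add r2: issue@2 deps=(None,None) exec_start@2 write@5
I2 add r4: issue@3 deps=(None,None) exec_start@3 write@4
I3 mul r3: issue@4 deps=(None,None) exec_start@4 write@7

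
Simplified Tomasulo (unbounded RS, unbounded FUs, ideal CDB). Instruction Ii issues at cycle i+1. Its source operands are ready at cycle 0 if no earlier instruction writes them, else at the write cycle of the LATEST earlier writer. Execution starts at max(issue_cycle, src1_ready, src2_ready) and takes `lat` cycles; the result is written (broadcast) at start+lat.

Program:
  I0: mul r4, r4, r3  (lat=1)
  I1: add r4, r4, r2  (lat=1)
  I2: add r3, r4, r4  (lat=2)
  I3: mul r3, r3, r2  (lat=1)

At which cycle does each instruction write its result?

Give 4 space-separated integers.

Answer: 2 3 5 6

Derivation:
I0 mul r4: issue@1 deps=(None,None) exec_start@1 write@2
I1 add r4: issue@2 deps=(0,None) exec_start@2 write@3
I2 add r3: issue@3 deps=(1,1) exec_start@3 write@5
I3 mul r3: issue@4 deps=(2,None) exec_start@5 write@6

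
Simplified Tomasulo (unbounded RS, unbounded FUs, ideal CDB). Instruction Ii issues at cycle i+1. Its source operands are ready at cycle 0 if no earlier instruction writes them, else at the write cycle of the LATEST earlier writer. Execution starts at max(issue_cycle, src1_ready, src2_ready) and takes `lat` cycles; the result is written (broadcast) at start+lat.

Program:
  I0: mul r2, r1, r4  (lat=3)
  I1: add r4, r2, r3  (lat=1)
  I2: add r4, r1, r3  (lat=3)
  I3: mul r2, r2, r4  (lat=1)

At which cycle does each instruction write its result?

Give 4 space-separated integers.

I0 mul r2: issue@1 deps=(None,None) exec_start@1 write@4
I1 add r4: issue@2 deps=(0,None) exec_start@4 write@5
I2 add r4: issue@3 deps=(None,None) exec_start@3 write@6
I3 mul r2: issue@4 deps=(0,2) exec_start@6 write@7

Answer: 4 5 6 7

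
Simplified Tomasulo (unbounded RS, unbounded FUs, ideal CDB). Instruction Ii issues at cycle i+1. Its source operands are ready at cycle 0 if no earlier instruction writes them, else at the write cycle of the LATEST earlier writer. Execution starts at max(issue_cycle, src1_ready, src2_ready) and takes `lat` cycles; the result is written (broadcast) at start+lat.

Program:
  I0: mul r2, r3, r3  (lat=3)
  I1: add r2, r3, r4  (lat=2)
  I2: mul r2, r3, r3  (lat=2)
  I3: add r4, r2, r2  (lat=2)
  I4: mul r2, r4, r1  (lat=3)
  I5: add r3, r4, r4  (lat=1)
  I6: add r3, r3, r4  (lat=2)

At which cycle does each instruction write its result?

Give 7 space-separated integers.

I0 mul r2: issue@1 deps=(None,None) exec_start@1 write@4
I1 add r2: issue@2 deps=(None,None) exec_start@2 write@4
I2 mul r2: issue@3 deps=(None,None) exec_start@3 write@5
I3 add r4: issue@4 deps=(2,2) exec_start@5 write@7
I4 mul r2: issue@5 deps=(3,None) exec_start@7 write@10
I5 add r3: issue@6 deps=(3,3) exec_start@7 write@8
I6 add r3: issue@7 deps=(5,3) exec_start@8 write@10

Answer: 4 4 5 7 10 8 10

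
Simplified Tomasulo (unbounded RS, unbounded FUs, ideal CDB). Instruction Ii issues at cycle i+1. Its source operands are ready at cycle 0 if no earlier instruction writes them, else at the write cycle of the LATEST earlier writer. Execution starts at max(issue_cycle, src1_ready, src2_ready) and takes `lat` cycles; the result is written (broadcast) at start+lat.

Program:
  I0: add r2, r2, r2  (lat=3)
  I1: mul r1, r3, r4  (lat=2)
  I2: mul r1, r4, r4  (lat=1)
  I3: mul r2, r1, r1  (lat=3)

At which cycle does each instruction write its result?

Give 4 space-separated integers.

Answer: 4 4 4 7

Derivation:
I0 add r2: issue@1 deps=(None,None) exec_start@1 write@4
I1 mul r1: issue@2 deps=(None,None) exec_start@2 write@4
I2 mul r1: issue@3 deps=(None,None) exec_start@3 write@4
I3 mul r2: issue@4 deps=(2,2) exec_start@4 write@7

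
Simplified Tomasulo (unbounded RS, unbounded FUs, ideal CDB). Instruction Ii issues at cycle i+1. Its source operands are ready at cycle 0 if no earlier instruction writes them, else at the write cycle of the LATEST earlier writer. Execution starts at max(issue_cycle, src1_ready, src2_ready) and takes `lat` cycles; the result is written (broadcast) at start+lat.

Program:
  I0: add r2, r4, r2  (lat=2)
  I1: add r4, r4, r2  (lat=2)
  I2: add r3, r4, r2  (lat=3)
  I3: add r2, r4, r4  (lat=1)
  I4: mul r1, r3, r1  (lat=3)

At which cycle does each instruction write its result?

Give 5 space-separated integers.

Answer: 3 5 8 6 11

Derivation:
I0 add r2: issue@1 deps=(None,None) exec_start@1 write@3
I1 add r4: issue@2 deps=(None,0) exec_start@3 write@5
I2 add r3: issue@3 deps=(1,0) exec_start@5 write@8
I3 add r2: issue@4 deps=(1,1) exec_start@5 write@6
I4 mul r1: issue@5 deps=(2,None) exec_start@8 write@11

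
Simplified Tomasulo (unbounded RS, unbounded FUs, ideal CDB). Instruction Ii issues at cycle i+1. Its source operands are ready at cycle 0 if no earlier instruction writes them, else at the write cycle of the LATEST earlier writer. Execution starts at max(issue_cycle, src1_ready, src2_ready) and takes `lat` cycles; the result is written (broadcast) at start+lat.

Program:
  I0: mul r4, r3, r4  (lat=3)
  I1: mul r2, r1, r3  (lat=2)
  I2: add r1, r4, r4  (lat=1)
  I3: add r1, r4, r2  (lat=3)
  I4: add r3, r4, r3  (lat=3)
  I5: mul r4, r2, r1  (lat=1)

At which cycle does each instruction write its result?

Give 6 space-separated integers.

Answer: 4 4 5 7 8 8

Derivation:
I0 mul r4: issue@1 deps=(None,None) exec_start@1 write@4
I1 mul r2: issue@2 deps=(None,None) exec_start@2 write@4
I2 add r1: issue@3 deps=(0,0) exec_start@4 write@5
I3 add r1: issue@4 deps=(0,1) exec_start@4 write@7
I4 add r3: issue@5 deps=(0,None) exec_start@5 write@8
I5 mul r4: issue@6 deps=(1,3) exec_start@7 write@8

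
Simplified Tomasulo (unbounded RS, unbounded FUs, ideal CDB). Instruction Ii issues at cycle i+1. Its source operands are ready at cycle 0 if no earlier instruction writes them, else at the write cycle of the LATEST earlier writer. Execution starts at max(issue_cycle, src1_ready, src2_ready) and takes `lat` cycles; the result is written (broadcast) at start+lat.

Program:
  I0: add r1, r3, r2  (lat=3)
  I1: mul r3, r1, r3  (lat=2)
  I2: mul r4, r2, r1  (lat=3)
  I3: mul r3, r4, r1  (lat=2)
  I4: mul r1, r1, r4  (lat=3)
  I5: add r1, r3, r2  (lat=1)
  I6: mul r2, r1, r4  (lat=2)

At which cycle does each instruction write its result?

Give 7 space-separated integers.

Answer: 4 6 7 9 10 10 12

Derivation:
I0 add r1: issue@1 deps=(None,None) exec_start@1 write@4
I1 mul r3: issue@2 deps=(0,None) exec_start@4 write@6
I2 mul r4: issue@3 deps=(None,0) exec_start@4 write@7
I3 mul r3: issue@4 deps=(2,0) exec_start@7 write@9
I4 mul r1: issue@5 deps=(0,2) exec_start@7 write@10
I5 add r1: issue@6 deps=(3,None) exec_start@9 write@10
I6 mul r2: issue@7 deps=(5,2) exec_start@10 write@12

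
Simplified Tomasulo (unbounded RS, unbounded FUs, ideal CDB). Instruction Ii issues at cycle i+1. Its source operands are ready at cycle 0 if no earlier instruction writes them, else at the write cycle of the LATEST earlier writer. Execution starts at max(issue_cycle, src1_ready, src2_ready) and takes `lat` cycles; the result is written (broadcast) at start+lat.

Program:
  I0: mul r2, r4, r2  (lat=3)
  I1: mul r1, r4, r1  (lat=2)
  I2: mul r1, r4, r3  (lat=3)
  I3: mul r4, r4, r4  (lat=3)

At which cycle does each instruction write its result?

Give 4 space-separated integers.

I0 mul r2: issue@1 deps=(None,None) exec_start@1 write@4
I1 mul r1: issue@2 deps=(None,None) exec_start@2 write@4
I2 mul r1: issue@3 deps=(None,None) exec_start@3 write@6
I3 mul r4: issue@4 deps=(None,None) exec_start@4 write@7

Answer: 4 4 6 7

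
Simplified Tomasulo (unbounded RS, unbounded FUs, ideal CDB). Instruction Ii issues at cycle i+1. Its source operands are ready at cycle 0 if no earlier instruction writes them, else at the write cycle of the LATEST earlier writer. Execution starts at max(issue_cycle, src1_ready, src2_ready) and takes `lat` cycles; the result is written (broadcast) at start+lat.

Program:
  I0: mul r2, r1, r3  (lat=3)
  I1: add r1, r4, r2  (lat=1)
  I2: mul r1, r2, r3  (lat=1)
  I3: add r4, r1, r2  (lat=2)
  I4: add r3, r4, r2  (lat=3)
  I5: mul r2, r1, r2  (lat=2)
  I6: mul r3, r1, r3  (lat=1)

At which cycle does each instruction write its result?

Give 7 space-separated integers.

I0 mul r2: issue@1 deps=(None,None) exec_start@1 write@4
I1 add r1: issue@2 deps=(None,0) exec_start@4 write@5
I2 mul r1: issue@3 deps=(0,None) exec_start@4 write@5
I3 add r4: issue@4 deps=(2,0) exec_start@5 write@7
I4 add r3: issue@5 deps=(3,0) exec_start@7 write@10
I5 mul r2: issue@6 deps=(2,0) exec_start@6 write@8
I6 mul r3: issue@7 deps=(2,4) exec_start@10 write@11

Answer: 4 5 5 7 10 8 11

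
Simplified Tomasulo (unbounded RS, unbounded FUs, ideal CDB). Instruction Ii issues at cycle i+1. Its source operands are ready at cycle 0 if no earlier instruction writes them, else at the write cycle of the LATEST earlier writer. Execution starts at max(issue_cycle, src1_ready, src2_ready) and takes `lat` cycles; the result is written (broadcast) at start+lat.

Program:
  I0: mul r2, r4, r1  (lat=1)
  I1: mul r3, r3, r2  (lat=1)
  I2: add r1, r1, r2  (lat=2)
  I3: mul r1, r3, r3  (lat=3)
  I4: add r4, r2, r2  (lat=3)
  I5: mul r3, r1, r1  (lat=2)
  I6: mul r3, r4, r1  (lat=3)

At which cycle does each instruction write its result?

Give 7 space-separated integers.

I0 mul r2: issue@1 deps=(None,None) exec_start@1 write@2
I1 mul r3: issue@2 deps=(None,0) exec_start@2 write@3
I2 add r1: issue@3 deps=(None,0) exec_start@3 write@5
I3 mul r1: issue@4 deps=(1,1) exec_start@4 write@7
I4 add r4: issue@5 deps=(0,0) exec_start@5 write@8
I5 mul r3: issue@6 deps=(3,3) exec_start@7 write@9
I6 mul r3: issue@7 deps=(4,3) exec_start@8 write@11

Answer: 2 3 5 7 8 9 11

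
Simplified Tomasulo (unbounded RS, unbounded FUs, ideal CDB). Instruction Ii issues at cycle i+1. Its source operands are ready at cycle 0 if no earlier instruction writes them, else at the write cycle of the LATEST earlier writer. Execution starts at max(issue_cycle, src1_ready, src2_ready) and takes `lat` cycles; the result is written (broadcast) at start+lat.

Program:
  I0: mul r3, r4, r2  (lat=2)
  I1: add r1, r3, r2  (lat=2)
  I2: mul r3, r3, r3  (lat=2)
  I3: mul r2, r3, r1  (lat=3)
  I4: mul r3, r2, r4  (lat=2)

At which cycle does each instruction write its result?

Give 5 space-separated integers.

I0 mul r3: issue@1 deps=(None,None) exec_start@1 write@3
I1 add r1: issue@2 deps=(0,None) exec_start@3 write@5
I2 mul r3: issue@3 deps=(0,0) exec_start@3 write@5
I3 mul r2: issue@4 deps=(2,1) exec_start@5 write@8
I4 mul r3: issue@5 deps=(3,None) exec_start@8 write@10

Answer: 3 5 5 8 10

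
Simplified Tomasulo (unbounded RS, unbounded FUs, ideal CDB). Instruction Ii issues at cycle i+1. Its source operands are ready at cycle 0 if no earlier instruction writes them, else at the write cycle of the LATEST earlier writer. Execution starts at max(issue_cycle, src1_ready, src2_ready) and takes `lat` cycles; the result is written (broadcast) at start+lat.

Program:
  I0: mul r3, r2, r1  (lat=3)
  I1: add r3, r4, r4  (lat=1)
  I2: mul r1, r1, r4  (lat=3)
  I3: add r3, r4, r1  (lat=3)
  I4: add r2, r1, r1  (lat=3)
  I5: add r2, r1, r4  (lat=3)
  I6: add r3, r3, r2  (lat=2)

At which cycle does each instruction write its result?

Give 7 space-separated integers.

I0 mul r3: issue@1 deps=(None,None) exec_start@1 write@4
I1 add r3: issue@2 deps=(None,None) exec_start@2 write@3
I2 mul r1: issue@3 deps=(None,None) exec_start@3 write@6
I3 add r3: issue@4 deps=(None,2) exec_start@6 write@9
I4 add r2: issue@5 deps=(2,2) exec_start@6 write@9
I5 add r2: issue@6 deps=(2,None) exec_start@6 write@9
I6 add r3: issue@7 deps=(3,5) exec_start@9 write@11

Answer: 4 3 6 9 9 9 11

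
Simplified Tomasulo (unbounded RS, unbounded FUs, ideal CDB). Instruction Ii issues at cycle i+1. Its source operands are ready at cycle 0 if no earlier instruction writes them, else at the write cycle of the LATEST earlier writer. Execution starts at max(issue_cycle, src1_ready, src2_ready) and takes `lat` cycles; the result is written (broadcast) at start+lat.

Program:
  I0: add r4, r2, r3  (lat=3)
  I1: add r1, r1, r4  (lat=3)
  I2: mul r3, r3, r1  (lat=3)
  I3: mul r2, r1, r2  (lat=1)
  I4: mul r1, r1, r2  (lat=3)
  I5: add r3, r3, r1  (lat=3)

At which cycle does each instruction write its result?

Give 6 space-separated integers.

I0 add r4: issue@1 deps=(None,None) exec_start@1 write@4
I1 add r1: issue@2 deps=(None,0) exec_start@4 write@7
I2 mul r3: issue@3 deps=(None,1) exec_start@7 write@10
I3 mul r2: issue@4 deps=(1,None) exec_start@7 write@8
I4 mul r1: issue@5 deps=(1,3) exec_start@8 write@11
I5 add r3: issue@6 deps=(2,4) exec_start@11 write@14

Answer: 4 7 10 8 11 14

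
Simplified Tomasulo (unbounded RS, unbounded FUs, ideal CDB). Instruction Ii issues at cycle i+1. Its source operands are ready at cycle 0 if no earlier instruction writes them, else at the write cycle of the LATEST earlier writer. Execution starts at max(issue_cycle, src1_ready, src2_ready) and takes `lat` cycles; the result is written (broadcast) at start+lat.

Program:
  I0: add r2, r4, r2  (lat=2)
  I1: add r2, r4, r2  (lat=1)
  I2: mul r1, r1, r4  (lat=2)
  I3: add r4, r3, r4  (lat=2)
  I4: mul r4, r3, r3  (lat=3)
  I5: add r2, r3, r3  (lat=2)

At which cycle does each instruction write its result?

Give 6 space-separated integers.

Answer: 3 4 5 6 8 8

Derivation:
I0 add r2: issue@1 deps=(None,None) exec_start@1 write@3
I1 add r2: issue@2 deps=(None,0) exec_start@3 write@4
I2 mul r1: issue@3 deps=(None,None) exec_start@3 write@5
I3 add r4: issue@4 deps=(None,None) exec_start@4 write@6
I4 mul r4: issue@5 deps=(None,None) exec_start@5 write@8
I5 add r2: issue@6 deps=(None,None) exec_start@6 write@8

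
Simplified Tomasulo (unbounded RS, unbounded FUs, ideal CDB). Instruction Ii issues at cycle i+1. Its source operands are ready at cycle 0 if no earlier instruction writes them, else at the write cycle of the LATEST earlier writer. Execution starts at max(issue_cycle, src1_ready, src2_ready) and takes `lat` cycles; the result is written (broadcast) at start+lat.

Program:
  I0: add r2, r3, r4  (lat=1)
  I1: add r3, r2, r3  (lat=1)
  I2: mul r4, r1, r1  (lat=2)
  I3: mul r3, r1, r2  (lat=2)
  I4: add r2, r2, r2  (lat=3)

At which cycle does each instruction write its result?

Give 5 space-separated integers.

I0 add r2: issue@1 deps=(None,None) exec_start@1 write@2
I1 add r3: issue@2 deps=(0,None) exec_start@2 write@3
I2 mul r4: issue@3 deps=(None,None) exec_start@3 write@5
I3 mul r3: issue@4 deps=(None,0) exec_start@4 write@6
I4 add r2: issue@5 deps=(0,0) exec_start@5 write@8

Answer: 2 3 5 6 8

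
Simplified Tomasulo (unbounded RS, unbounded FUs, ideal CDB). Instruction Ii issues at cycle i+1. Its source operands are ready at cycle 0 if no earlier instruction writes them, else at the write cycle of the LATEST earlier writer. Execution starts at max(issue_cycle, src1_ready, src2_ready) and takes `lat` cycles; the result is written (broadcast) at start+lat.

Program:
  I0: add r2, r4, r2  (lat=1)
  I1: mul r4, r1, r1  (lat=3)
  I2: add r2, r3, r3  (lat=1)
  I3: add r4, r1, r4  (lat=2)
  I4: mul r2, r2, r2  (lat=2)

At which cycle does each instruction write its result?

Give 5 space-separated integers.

I0 add r2: issue@1 deps=(None,None) exec_start@1 write@2
I1 mul r4: issue@2 deps=(None,None) exec_start@2 write@5
I2 add r2: issue@3 deps=(None,None) exec_start@3 write@4
I3 add r4: issue@4 deps=(None,1) exec_start@5 write@7
I4 mul r2: issue@5 deps=(2,2) exec_start@5 write@7

Answer: 2 5 4 7 7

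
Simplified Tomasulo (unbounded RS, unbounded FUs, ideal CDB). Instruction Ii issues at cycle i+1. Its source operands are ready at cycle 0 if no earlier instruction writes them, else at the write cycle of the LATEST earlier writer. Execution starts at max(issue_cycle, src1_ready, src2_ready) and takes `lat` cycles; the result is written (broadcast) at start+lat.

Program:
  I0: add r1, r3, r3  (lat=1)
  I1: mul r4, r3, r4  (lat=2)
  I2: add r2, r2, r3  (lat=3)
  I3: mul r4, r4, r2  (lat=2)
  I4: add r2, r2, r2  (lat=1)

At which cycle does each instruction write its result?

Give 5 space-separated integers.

Answer: 2 4 6 8 7

Derivation:
I0 add r1: issue@1 deps=(None,None) exec_start@1 write@2
I1 mul r4: issue@2 deps=(None,None) exec_start@2 write@4
I2 add r2: issue@3 deps=(None,None) exec_start@3 write@6
I3 mul r4: issue@4 deps=(1,2) exec_start@6 write@8
I4 add r2: issue@5 deps=(2,2) exec_start@6 write@7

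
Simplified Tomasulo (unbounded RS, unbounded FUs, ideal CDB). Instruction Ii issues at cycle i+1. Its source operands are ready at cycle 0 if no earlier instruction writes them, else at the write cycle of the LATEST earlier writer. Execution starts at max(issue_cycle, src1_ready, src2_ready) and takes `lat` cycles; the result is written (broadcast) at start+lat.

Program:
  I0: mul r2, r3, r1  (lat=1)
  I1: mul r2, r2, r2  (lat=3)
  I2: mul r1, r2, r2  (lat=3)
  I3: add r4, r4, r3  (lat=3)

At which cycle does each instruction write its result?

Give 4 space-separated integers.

I0 mul r2: issue@1 deps=(None,None) exec_start@1 write@2
I1 mul r2: issue@2 deps=(0,0) exec_start@2 write@5
I2 mul r1: issue@3 deps=(1,1) exec_start@5 write@8
I3 add r4: issue@4 deps=(None,None) exec_start@4 write@7

Answer: 2 5 8 7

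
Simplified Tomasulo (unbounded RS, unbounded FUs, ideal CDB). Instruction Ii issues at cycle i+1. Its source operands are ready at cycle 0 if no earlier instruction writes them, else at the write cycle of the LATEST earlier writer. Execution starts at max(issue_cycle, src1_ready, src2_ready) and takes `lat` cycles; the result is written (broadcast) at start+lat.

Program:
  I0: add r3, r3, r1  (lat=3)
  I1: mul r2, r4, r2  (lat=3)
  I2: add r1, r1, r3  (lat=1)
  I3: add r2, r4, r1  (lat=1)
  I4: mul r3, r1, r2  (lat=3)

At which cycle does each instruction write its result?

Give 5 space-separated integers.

Answer: 4 5 5 6 9

Derivation:
I0 add r3: issue@1 deps=(None,None) exec_start@1 write@4
I1 mul r2: issue@2 deps=(None,None) exec_start@2 write@5
I2 add r1: issue@3 deps=(None,0) exec_start@4 write@5
I3 add r2: issue@4 deps=(None,2) exec_start@5 write@6
I4 mul r3: issue@5 deps=(2,3) exec_start@6 write@9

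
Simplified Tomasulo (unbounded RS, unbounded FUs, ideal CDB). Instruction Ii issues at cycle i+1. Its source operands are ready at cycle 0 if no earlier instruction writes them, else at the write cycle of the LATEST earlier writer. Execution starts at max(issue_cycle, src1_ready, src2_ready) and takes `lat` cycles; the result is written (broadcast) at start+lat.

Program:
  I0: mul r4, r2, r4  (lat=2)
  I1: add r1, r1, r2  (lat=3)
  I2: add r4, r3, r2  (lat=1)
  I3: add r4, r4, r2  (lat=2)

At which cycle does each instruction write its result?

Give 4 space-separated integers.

I0 mul r4: issue@1 deps=(None,None) exec_start@1 write@3
I1 add r1: issue@2 deps=(None,None) exec_start@2 write@5
I2 add r4: issue@3 deps=(None,None) exec_start@3 write@4
I3 add r4: issue@4 deps=(2,None) exec_start@4 write@6

Answer: 3 5 4 6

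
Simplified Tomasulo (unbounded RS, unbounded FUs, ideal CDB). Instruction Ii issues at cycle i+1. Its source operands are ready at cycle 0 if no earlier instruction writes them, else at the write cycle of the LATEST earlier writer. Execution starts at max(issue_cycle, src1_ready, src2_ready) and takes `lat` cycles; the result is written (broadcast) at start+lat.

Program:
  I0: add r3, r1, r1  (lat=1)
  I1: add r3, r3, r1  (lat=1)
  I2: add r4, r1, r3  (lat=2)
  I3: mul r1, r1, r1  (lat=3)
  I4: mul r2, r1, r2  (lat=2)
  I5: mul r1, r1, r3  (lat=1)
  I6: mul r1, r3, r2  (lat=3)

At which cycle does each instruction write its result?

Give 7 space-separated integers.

Answer: 2 3 5 7 9 8 12

Derivation:
I0 add r3: issue@1 deps=(None,None) exec_start@1 write@2
I1 add r3: issue@2 deps=(0,None) exec_start@2 write@3
I2 add r4: issue@3 deps=(None,1) exec_start@3 write@5
I3 mul r1: issue@4 deps=(None,None) exec_start@4 write@7
I4 mul r2: issue@5 deps=(3,None) exec_start@7 write@9
I5 mul r1: issue@6 deps=(3,1) exec_start@7 write@8
I6 mul r1: issue@7 deps=(1,4) exec_start@9 write@12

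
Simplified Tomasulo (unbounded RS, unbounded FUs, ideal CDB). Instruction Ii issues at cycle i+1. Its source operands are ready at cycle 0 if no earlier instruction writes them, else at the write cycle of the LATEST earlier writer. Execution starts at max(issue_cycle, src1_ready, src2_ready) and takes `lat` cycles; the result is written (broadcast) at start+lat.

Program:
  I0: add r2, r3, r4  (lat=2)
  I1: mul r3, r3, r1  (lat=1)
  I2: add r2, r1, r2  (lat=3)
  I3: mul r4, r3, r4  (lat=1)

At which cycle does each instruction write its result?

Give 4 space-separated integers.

Answer: 3 3 6 5

Derivation:
I0 add r2: issue@1 deps=(None,None) exec_start@1 write@3
I1 mul r3: issue@2 deps=(None,None) exec_start@2 write@3
I2 add r2: issue@3 deps=(None,0) exec_start@3 write@6
I3 mul r4: issue@4 deps=(1,None) exec_start@4 write@5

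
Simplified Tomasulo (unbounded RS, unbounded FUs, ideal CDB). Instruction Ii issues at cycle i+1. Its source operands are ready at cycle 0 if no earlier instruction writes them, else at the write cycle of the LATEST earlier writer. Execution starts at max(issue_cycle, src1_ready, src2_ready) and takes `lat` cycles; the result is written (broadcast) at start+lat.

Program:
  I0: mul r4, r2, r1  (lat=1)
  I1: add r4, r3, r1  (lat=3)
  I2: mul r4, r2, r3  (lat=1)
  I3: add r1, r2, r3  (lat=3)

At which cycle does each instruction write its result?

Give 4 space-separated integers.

I0 mul r4: issue@1 deps=(None,None) exec_start@1 write@2
I1 add r4: issue@2 deps=(None,None) exec_start@2 write@5
I2 mul r4: issue@3 deps=(None,None) exec_start@3 write@4
I3 add r1: issue@4 deps=(None,None) exec_start@4 write@7

Answer: 2 5 4 7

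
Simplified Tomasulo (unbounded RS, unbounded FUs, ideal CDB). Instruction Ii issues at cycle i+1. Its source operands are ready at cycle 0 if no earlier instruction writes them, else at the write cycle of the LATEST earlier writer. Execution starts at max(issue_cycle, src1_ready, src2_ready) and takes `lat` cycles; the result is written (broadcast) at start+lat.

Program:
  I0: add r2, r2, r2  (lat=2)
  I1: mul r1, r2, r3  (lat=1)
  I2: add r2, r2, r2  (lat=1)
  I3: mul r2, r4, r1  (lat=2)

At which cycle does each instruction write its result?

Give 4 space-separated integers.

I0 add r2: issue@1 deps=(None,None) exec_start@1 write@3
I1 mul r1: issue@2 deps=(0,None) exec_start@3 write@4
I2 add r2: issue@3 deps=(0,0) exec_start@3 write@4
I3 mul r2: issue@4 deps=(None,1) exec_start@4 write@6

Answer: 3 4 4 6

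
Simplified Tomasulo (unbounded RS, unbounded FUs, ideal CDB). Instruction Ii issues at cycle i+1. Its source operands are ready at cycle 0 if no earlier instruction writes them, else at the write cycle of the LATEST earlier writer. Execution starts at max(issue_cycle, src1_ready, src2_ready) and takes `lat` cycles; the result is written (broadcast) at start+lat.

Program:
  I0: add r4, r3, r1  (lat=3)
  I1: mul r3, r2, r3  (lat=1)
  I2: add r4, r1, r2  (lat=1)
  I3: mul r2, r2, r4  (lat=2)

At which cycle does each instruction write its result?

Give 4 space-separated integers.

I0 add r4: issue@1 deps=(None,None) exec_start@1 write@4
I1 mul r3: issue@2 deps=(None,None) exec_start@2 write@3
I2 add r4: issue@3 deps=(None,None) exec_start@3 write@4
I3 mul r2: issue@4 deps=(None,2) exec_start@4 write@6

Answer: 4 3 4 6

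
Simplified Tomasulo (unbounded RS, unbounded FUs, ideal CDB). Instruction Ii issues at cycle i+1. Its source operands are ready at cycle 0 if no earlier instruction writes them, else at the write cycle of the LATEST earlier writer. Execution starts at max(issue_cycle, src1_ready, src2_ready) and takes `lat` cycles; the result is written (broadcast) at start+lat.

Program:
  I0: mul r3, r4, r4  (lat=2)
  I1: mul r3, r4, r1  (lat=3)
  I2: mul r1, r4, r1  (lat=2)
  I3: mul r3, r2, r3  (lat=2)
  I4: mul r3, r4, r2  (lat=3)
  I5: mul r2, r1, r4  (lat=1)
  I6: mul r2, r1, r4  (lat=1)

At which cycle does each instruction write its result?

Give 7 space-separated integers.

Answer: 3 5 5 7 8 7 8

Derivation:
I0 mul r3: issue@1 deps=(None,None) exec_start@1 write@3
I1 mul r3: issue@2 deps=(None,None) exec_start@2 write@5
I2 mul r1: issue@3 deps=(None,None) exec_start@3 write@5
I3 mul r3: issue@4 deps=(None,1) exec_start@5 write@7
I4 mul r3: issue@5 deps=(None,None) exec_start@5 write@8
I5 mul r2: issue@6 deps=(2,None) exec_start@6 write@7
I6 mul r2: issue@7 deps=(2,None) exec_start@7 write@8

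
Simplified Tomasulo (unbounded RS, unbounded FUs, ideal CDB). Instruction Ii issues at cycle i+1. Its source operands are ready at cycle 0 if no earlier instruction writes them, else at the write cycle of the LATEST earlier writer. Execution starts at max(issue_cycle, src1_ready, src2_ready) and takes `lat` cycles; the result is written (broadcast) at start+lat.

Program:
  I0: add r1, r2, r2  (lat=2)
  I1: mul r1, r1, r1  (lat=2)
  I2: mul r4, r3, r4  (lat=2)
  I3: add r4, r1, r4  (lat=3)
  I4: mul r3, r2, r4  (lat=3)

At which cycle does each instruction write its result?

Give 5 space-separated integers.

I0 add r1: issue@1 deps=(None,None) exec_start@1 write@3
I1 mul r1: issue@2 deps=(0,0) exec_start@3 write@5
I2 mul r4: issue@3 deps=(None,None) exec_start@3 write@5
I3 add r4: issue@4 deps=(1,2) exec_start@5 write@8
I4 mul r3: issue@5 deps=(None,3) exec_start@8 write@11

Answer: 3 5 5 8 11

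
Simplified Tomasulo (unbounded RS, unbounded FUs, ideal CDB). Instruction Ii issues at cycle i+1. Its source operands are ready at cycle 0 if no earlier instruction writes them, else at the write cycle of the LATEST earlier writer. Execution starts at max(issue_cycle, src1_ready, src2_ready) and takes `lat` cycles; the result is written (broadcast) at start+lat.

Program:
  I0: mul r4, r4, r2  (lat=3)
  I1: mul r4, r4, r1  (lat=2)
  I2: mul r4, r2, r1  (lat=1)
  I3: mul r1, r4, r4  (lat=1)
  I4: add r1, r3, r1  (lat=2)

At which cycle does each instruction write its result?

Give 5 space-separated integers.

I0 mul r4: issue@1 deps=(None,None) exec_start@1 write@4
I1 mul r4: issue@2 deps=(0,None) exec_start@4 write@6
I2 mul r4: issue@3 deps=(None,None) exec_start@3 write@4
I3 mul r1: issue@4 deps=(2,2) exec_start@4 write@5
I4 add r1: issue@5 deps=(None,3) exec_start@5 write@7

Answer: 4 6 4 5 7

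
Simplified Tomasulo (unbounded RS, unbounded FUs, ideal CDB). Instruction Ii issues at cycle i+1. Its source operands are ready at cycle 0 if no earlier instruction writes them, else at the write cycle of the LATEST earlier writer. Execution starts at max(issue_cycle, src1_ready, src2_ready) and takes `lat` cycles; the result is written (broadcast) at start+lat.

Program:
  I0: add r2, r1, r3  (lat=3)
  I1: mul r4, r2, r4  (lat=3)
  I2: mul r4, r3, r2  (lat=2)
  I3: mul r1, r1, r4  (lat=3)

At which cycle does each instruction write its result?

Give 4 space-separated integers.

Answer: 4 7 6 9

Derivation:
I0 add r2: issue@1 deps=(None,None) exec_start@1 write@4
I1 mul r4: issue@2 deps=(0,None) exec_start@4 write@7
I2 mul r4: issue@3 deps=(None,0) exec_start@4 write@6
I3 mul r1: issue@4 deps=(None,2) exec_start@6 write@9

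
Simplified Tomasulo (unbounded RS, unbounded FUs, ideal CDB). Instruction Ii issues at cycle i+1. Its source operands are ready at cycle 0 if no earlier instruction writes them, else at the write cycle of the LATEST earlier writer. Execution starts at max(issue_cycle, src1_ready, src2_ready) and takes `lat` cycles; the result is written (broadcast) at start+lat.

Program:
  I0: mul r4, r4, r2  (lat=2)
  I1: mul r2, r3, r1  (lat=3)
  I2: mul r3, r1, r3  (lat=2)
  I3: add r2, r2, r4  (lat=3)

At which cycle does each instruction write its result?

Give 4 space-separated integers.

Answer: 3 5 5 8

Derivation:
I0 mul r4: issue@1 deps=(None,None) exec_start@1 write@3
I1 mul r2: issue@2 deps=(None,None) exec_start@2 write@5
I2 mul r3: issue@3 deps=(None,None) exec_start@3 write@5
I3 add r2: issue@4 deps=(1,0) exec_start@5 write@8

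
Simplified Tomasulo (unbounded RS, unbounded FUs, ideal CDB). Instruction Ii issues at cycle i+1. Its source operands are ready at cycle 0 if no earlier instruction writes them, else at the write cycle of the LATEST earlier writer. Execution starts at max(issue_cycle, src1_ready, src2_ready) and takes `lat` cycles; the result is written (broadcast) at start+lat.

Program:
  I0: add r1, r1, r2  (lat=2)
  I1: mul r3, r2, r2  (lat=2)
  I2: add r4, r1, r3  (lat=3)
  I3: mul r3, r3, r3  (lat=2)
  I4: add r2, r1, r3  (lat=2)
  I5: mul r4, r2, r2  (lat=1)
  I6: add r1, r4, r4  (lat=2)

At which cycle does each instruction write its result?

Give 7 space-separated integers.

I0 add r1: issue@1 deps=(None,None) exec_start@1 write@3
I1 mul r3: issue@2 deps=(None,None) exec_start@2 write@4
I2 add r4: issue@3 deps=(0,1) exec_start@4 write@7
I3 mul r3: issue@4 deps=(1,1) exec_start@4 write@6
I4 add r2: issue@5 deps=(0,3) exec_start@6 write@8
I5 mul r4: issue@6 deps=(4,4) exec_start@8 write@9
I6 add r1: issue@7 deps=(5,5) exec_start@9 write@11

Answer: 3 4 7 6 8 9 11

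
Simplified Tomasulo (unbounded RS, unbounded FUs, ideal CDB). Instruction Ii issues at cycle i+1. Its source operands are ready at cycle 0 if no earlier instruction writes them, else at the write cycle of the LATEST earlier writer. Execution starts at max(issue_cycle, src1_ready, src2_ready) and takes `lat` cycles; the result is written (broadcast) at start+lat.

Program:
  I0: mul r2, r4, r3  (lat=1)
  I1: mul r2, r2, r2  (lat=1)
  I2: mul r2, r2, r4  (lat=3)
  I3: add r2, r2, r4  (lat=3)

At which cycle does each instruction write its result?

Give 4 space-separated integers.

I0 mul r2: issue@1 deps=(None,None) exec_start@1 write@2
I1 mul r2: issue@2 deps=(0,0) exec_start@2 write@3
I2 mul r2: issue@3 deps=(1,None) exec_start@3 write@6
I3 add r2: issue@4 deps=(2,None) exec_start@6 write@9

Answer: 2 3 6 9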